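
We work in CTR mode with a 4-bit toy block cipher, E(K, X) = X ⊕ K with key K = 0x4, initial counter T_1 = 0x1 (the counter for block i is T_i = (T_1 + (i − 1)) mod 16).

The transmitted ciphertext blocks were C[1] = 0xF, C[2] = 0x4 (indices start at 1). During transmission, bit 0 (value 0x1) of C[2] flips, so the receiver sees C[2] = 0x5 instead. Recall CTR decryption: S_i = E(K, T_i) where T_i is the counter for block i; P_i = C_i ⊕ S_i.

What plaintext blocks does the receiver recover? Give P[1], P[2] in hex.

P[1] = 0xA, P[2] = 0x3

Only C[2] changed, to 0x5. In CTR, a change in C_i flips the same bit in P_i only; the keystream is unaffected. Decrypting the received ciphertext:
P[1]: T = 0x1, S = E(K, T) = 0x5; 0xF ⊕ 0x5 = 0xA.
P[2]: T = 0x2, S = E(K, T) = 0x6; 0x5 ⊕ 0x6 = 0x3.
Blocks that differ from the original plaintext: P[2].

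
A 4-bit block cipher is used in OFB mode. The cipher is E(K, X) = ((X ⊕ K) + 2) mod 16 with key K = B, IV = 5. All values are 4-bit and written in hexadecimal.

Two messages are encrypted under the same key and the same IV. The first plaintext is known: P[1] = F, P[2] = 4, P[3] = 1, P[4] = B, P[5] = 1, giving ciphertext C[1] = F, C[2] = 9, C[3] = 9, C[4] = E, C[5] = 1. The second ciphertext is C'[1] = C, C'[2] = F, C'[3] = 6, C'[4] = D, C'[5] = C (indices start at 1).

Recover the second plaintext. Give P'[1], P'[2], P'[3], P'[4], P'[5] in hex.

P'[1] = C, P'[2] = 2, P'[3] = E, P'[4] = 8, P'[5] = C

In OFB with a reused IV, both messages share the same keystream S_i, so C_i ⊕ C'_i = P_i ⊕ P'_i and thus P'_i = P_i ⊕ C_i ⊕ C'_i.
P'[1]: F ⊕ F ⊕ C = C.
P'[2]: 4 ⊕ 9 ⊕ F = 2.
P'[3]: 1 ⊕ 9 ⊕ 6 = E.
P'[4]: B ⊕ E ⊕ D = 8.
P'[5]: 1 ⊕ 1 ⊕ C = C.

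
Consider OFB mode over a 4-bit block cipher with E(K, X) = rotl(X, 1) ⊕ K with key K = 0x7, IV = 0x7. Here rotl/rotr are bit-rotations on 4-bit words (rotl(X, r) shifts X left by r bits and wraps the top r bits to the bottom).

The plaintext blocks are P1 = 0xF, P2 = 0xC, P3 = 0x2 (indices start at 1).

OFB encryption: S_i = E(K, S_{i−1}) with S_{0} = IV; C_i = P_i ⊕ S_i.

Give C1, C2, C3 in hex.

C1: S = E(K, 0x7) = 0x9; 0xF ⊕ 0x9 = 0x6.
C2: S = E(K, 0x9) = 0x4; 0xC ⊕ 0x4 = 0x8.
C3: S = E(K, 0x4) = 0xF; 0x2 ⊕ 0xF = 0xD.

C1 = 0x6, C2 = 0x8, C3 = 0xD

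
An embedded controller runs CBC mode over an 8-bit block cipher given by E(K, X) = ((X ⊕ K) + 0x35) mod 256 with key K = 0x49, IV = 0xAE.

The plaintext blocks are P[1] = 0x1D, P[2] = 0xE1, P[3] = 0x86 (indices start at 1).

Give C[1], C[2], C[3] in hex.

C[1] = 0x2F, C[2] = 0xBC, C[3] = 0xA8

CBC encryption: C_i = E(K, P_i ⊕ C_{i−1}), with C_{0} = IV.
C[1]: P[1] ⊕ 0xAE = 0xB3; E(K, 0xB3) = 0x2F.
C[2]: P[2] ⊕ 0x2F = 0xCE; E(K, 0xCE) = 0xBC.
C[3]: P[3] ⊕ 0xBC = 0x3A; E(K, 0x3A) = 0xA8.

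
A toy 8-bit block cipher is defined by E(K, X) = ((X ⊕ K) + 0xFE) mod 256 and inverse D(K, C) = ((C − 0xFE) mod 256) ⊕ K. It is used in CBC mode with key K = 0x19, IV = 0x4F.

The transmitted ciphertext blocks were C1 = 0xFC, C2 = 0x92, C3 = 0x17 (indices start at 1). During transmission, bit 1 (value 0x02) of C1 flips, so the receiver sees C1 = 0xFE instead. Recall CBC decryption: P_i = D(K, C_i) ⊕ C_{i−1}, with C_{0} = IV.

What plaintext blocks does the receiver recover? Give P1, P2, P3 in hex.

P1 = 0x56, P2 = 0x73, P3 = 0x92

Only C1 changed, to 0xFE. In CBC, a change in C_i garbles P_i and flips the same bit in P_{i+1}. Decrypting the received ciphertext:
P1: D(K, 0xFE) = 0x19; 0x19 ⊕ 0x4F = 0x56.
P2: D(K, 0x92) = 0x8D; 0x8D ⊕ 0xFE = 0x73.
P3: D(K, 0x17) = 0x00; 0x00 ⊕ 0x92 = 0x92.
Blocks that differ from the original plaintext: P1, P2.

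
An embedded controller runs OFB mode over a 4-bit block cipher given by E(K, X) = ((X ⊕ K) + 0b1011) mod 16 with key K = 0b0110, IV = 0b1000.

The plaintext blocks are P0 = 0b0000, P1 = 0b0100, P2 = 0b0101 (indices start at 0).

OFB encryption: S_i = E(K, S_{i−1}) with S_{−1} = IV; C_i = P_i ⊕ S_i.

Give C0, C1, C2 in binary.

C0 = 0b1001, C1 = 0b1110, C2 = 0b0010

C0: S = E(K, 0b1000) = 0b1001; 0b0000 ⊕ 0b1001 = 0b1001.
C1: S = E(K, 0b1001) = 0b1010; 0b0100 ⊕ 0b1010 = 0b1110.
C2: S = E(K, 0b1010) = 0b0111; 0b0101 ⊕ 0b0111 = 0b0010.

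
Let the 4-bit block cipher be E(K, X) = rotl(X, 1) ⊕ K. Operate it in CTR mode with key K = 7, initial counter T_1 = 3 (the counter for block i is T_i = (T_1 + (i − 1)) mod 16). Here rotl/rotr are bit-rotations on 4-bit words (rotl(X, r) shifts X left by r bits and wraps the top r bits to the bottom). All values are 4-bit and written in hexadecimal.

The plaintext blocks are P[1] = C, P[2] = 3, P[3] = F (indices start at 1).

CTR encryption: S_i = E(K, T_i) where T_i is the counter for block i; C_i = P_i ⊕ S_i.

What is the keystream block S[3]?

C[1]: T = 3, S = E(K, T) = 1; C ⊕ 1 = D.
C[2]: T = 4, S = E(K, T) = F; 3 ⊕ F = C.
C[3]: T = 5, S = E(K, T) = D; F ⊕ D = 2.
So S[3] = D.

D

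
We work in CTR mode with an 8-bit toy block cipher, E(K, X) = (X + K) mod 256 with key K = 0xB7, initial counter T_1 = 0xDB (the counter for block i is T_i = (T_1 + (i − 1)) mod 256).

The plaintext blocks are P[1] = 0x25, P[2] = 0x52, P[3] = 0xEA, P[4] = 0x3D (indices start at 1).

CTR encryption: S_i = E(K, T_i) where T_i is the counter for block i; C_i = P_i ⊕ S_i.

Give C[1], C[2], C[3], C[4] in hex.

C[1]: T = 0xDB, S = E(K, T) = 0x92; 0x25 ⊕ 0x92 = 0xB7.
C[2]: T = 0xDC, S = E(K, T) = 0x93; 0x52 ⊕ 0x93 = 0xC1.
C[3]: T = 0xDD, S = E(K, T) = 0x94; 0xEA ⊕ 0x94 = 0x7E.
C[4]: T = 0xDE, S = E(K, T) = 0x95; 0x3D ⊕ 0x95 = 0xA8.

C[1] = 0xB7, C[2] = 0xC1, C[3] = 0x7E, C[4] = 0xA8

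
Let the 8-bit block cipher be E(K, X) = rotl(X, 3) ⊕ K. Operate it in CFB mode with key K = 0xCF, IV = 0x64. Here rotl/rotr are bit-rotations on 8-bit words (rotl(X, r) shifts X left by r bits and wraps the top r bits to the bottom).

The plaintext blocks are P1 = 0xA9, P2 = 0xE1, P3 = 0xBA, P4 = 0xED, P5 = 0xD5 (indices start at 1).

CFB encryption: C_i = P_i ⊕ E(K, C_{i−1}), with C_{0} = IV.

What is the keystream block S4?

0x65

C1: E(K, 0x64) = 0xEC; 0xA9 ⊕ 0xEC = 0x45.
C2: E(K, 0x45) = 0xE5; 0xE1 ⊕ 0xE5 = 0x04.
C3: E(K, 0x04) = 0xEF; 0xBA ⊕ 0xEF = 0x55.
C4: E(K, 0x55) = 0x65; 0xED ⊕ 0x65 = 0x88.
So S4 = 0x65.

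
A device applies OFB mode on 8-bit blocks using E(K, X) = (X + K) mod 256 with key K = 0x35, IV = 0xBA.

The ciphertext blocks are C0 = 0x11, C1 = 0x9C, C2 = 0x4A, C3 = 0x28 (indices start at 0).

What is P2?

P2 = 0x13

OFB decryption: S_i = E(K, S_{i−1}) with S_{−1} = IV; P_i = C_i ⊕ S_i.
P0: S = E(K, 0xBA) = 0xEF; 0x11 ⊕ 0xEF = 0xFE.
P1: S = E(K, 0xEF) = 0x24; 0x9C ⊕ 0x24 = 0xB8.
P2: S = E(K, 0x24) = 0x59; 0x4A ⊕ 0x59 = 0x13.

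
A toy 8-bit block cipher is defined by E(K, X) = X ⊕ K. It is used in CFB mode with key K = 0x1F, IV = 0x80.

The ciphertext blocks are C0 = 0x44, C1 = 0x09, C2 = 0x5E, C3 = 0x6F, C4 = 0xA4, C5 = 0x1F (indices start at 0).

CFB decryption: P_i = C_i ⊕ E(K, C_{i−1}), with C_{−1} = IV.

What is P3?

P3 = 0x2E

P3: E(K, 0x5E) = 0x41; 0x6F ⊕ 0x41 = 0x2E.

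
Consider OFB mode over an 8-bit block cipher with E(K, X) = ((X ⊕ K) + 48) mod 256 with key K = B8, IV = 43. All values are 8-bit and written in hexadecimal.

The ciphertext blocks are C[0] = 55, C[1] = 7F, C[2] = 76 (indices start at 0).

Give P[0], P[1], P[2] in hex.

P[0] = 16, P[1] = 3C, P[2] = 35

OFB decryption: S_i = E(K, S_{i−1}) with S_{−1} = IV; P_i = C_i ⊕ S_i.
P[0]: S = E(K, 43) = 43; 55 ⊕ 43 = 16.
P[1]: S = E(K, 43) = 43; 7F ⊕ 43 = 3C.
P[2]: S = E(K, 43) = 43; 76 ⊕ 43 = 35.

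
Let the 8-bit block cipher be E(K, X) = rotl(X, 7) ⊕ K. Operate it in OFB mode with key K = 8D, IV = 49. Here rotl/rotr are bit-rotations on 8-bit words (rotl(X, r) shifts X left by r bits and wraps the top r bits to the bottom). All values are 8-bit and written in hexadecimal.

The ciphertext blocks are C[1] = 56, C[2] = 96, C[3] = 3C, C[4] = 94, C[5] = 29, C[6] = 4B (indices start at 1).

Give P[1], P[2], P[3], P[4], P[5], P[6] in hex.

OFB decryption: S_i = E(K, S_{i−1}) with S_{0} = IV; P_i = C_i ⊕ S_i.
P[1]: S = E(K, 49) = 29; 56 ⊕ 29 = 7F.
P[2]: S = E(K, 29) = 19; 96 ⊕ 19 = 8F.
P[3]: S = E(K, 19) = 01; 3C ⊕ 01 = 3D.
P[4]: S = E(K, 01) = 0D; 94 ⊕ 0D = 99.
P[5]: S = E(K, 0D) = 0B; 29 ⊕ 0B = 22.
P[6]: S = E(K, 0B) = 08; 4B ⊕ 08 = 43.

P[1] = 7F, P[2] = 8F, P[3] = 3D, P[4] = 99, P[5] = 22, P[6] = 43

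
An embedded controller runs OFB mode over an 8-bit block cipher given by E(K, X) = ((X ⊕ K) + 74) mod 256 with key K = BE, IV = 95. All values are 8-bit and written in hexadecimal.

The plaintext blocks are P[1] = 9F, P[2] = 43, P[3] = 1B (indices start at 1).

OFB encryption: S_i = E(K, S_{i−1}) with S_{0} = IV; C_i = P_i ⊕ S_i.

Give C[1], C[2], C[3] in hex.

C[1] = 00, C[2] = D6, C[3] = 84

C[1]: S = E(K, 95) = 9F; 9F ⊕ 9F = 00.
C[2]: S = E(K, 9F) = 95; 43 ⊕ 95 = D6.
C[3]: S = E(K, 95) = 9F; 1B ⊕ 9F = 84.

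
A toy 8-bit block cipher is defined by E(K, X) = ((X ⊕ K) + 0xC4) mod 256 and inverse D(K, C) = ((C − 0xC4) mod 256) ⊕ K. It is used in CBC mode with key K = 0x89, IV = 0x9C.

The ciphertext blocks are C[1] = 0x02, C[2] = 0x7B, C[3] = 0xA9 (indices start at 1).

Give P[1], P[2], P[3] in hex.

P[1] = 0x2B, P[2] = 0x3C, P[3] = 0x17

CBC decryption: P_i = D(K, C_i) ⊕ C_{i−1}, with C_{0} = IV.
P[1]: D(K, 0x02) = 0xB7; 0xB7 ⊕ 0x9C = 0x2B.
P[2]: D(K, 0x7B) = 0x3E; 0x3E ⊕ 0x02 = 0x3C.
P[3]: D(K, 0xA9) = 0x6C; 0x6C ⊕ 0x7B = 0x17.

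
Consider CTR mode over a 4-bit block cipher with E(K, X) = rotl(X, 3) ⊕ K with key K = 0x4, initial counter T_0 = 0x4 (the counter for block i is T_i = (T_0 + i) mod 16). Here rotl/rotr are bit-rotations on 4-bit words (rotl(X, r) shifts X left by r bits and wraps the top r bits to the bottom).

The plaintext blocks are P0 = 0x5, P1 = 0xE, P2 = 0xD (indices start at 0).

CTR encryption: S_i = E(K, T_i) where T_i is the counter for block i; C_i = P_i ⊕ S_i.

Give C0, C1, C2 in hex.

C0 = 0x3, C1 = 0x0, C2 = 0xA

C0: T = 0x4, S = E(K, T) = 0x6; 0x5 ⊕ 0x6 = 0x3.
C1: T = 0x5, S = E(K, T) = 0xE; 0xE ⊕ 0xE = 0x0.
C2: T = 0x6, S = E(K, T) = 0x7; 0xD ⊕ 0x7 = 0xA.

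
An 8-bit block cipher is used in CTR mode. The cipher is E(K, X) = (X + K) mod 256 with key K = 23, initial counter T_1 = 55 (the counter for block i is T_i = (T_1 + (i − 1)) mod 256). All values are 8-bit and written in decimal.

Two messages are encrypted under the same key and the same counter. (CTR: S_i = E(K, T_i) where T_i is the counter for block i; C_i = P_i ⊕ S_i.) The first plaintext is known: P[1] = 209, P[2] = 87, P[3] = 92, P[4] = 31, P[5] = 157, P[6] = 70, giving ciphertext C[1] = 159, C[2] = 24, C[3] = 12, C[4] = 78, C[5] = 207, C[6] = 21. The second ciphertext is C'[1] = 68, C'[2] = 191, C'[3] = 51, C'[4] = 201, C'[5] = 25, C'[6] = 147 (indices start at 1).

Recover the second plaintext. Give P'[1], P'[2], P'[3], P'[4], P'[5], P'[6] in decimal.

P'[1] = 10, P'[2] = 240, P'[3] = 99, P'[4] = 152, P'[5] = 75, P'[6] = 192

In CTR with a reused counter, both messages share the same keystream S_i, so C_i ⊕ C'_i = P_i ⊕ P'_i and thus P'_i = P_i ⊕ C_i ⊕ C'_i.
P'[1]: 209 ⊕ 159 ⊕ 68 = 10.
P'[2]: 87 ⊕ 24 ⊕ 191 = 240.
P'[3]: 92 ⊕ 12 ⊕ 51 = 99.
P'[4]: 31 ⊕ 78 ⊕ 201 = 152.
P'[5]: 157 ⊕ 207 ⊕ 25 = 75.
P'[6]: 70 ⊕ 21 ⊕ 147 = 192.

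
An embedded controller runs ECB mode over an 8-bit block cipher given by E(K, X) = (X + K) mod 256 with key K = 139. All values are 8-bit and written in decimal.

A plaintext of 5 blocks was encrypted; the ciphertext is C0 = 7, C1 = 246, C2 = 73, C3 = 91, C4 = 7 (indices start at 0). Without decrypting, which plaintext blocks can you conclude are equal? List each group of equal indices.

ECB encrypts each block independently with the same key, so equal ciphertext blocks imply equal plaintext blocks.
C0 = C4 = 7, so P0 = P4.

P0 = P4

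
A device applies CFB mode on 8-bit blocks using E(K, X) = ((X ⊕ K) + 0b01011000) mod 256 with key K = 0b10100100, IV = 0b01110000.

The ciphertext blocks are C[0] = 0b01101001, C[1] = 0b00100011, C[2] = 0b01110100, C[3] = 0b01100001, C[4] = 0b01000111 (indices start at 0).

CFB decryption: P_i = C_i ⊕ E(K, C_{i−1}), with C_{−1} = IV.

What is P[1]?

P[1]: E(K, 0b01101001) = 0b00100101; 0b00100011 ⊕ 0b00100101 = 0b00000110.

P[1] = 0b00000110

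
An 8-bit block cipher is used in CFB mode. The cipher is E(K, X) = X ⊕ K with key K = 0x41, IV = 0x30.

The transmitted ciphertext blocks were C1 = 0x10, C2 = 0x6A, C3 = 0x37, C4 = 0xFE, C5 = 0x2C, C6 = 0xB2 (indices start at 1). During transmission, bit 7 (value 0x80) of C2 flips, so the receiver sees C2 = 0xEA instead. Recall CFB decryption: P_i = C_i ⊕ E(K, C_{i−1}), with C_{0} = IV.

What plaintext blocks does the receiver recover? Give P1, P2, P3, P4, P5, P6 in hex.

Only C2 changed, to 0xEA. In CFB, a change in C_i flips the same bit in P_i and garbles P_{i+1}. Decrypting the received ciphertext:
P1: E(K, 0x30) = 0x71; 0x10 ⊕ 0x71 = 0x61.
P2: E(K, 0x10) = 0x51; 0xEA ⊕ 0x51 = 0xBB.
P3: E(K, 0xEA) = 0xAB; 0x37 ⊕ 0xAB = 0x9C.
P4: E(K, 0x37) = 0x76; 0xFE ⊕ 0x76 = 0x88.
P5: E(K, 0xFE) = 0xBF; 0x2C ⊕ 0xBF = 0x93.
P6: E(K, 0x2C) = 0x6D; 0xB2 ⊕ 0x6D = 0xDF.
Blocks that differ from the original plaintext: P2, P3.

P1 = 0x61, P2 = 0xBB, P3 = 0x9C, P4 = 0x88, P5 = 0x93, P6 = 0xDF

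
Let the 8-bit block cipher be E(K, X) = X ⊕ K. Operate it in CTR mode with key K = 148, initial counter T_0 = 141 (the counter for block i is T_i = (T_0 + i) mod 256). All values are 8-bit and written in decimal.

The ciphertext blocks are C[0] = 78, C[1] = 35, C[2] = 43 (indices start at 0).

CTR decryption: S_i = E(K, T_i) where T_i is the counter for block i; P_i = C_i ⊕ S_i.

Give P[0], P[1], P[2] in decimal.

P[0] = 87, P[1] = 57, P[2] = 48

P[0]: T = 141, S = E(K, T) = 25; 78 ⊕ 25 = 87.
P[1]: T = 142, S = E(K, T) = 26; 35 ⊕ 26 = 57.
P[2]: T = 143, S = E(K, T) = 27; 43 ⊕ 27 = 48.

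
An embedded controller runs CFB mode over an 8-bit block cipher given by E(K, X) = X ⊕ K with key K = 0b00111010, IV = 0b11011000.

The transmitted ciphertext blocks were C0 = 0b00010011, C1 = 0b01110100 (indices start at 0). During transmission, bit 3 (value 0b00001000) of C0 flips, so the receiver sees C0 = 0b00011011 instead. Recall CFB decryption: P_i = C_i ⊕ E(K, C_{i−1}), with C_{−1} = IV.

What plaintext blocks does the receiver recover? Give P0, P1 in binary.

P0 = 0b11111001, P1 = 0b01010101

Only C0 changed, to 0b00011011. In CFB, a change in C_i flips the same bit in P_i and garbles P_{i+1}. Decrypting the received ciphertext:
P0: E(K, 0b11011000) = 0b11100010; 0b00011011 ⊕ 0b11100010 = 0b11111001.
P1: E(K, 0b00011011) = 0b00100001; 0b01110100 ⊕ 0b00100001 = 0b01010101.
Blocks that differ from the original plaintext: P0, P1.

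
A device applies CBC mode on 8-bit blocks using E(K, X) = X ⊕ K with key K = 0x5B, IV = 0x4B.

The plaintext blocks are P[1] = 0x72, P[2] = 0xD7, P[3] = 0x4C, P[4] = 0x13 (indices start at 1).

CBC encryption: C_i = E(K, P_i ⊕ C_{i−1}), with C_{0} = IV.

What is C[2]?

C[1]: P[1] ⊕ 0x4B = 0x39; E(K, 0x39) = 0x62.
C[2]: P[2] ⊕ 0x62 = 0xB5; E(K, 0xB5) = 0xEE.

C[2] = 0xEE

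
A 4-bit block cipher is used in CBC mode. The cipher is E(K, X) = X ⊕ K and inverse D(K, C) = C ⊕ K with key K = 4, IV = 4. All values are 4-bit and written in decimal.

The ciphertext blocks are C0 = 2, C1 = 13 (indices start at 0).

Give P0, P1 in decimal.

P0 = 2, P1 = 11

CBC decryption: P_i = D(K, C_i) ⊕ C_{i−1}, with C_{−1} = IV.
P0: D(K, 2) = 6; 6 ⊕ 4 = 2.
P1: D(K, 13) = 9; 9 ⊕ 2 = 11.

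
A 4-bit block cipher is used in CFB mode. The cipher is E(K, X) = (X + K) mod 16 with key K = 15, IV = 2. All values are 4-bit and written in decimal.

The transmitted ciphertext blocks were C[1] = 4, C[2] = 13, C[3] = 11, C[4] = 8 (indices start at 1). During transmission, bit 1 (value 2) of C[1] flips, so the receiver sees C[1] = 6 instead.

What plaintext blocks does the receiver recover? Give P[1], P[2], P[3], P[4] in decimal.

CFB decryption: P_i = C_i ⊕ E(K, C_{i−1}), with C_{0} = IV.
Only C[1] changed, to 6. In CFB, a change in C_i flips the same bit in P_i and garbles P_{i+1}. Decrypting the received ciphertext:
P[1]: E(K, 2) = 1; 6 ⊕ 1 = 7.
P[2]: E(K, 6) = 5; 13 ⊕ 5 = 8.
P[3]: E(K, 13) = 12; 11 ⊕ 12 = 7.
P[4]: E(K, 11) = 10; 8 ⊕ 10 = 2.
Blocks that differ from the original plaintext: P[1], P[2].

P[1] = 7, P[2] = 8, P[3] = 7, P[4] = 2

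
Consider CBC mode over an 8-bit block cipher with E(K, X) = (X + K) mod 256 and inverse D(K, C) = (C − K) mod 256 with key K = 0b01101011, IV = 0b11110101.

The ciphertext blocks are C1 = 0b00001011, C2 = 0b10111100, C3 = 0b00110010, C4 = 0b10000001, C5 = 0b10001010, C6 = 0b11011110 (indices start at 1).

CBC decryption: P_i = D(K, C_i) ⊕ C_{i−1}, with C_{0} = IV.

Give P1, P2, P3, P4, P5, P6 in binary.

P1: D(K, 0b00001011) = 0b10100000; 0b10100000 ⊕ 0b11110101 = 0b01010101.
P2: D(K, 0b10111100) = 0b01010001; 0b01010001 ⊕ 0b00001011 = 0b01011010.
P3: D(K, 0b00110010) = 0b11000111; 0b11000111 ⊕ 0b10111100 = 0b01111011.
P4: D(K, 0b10000001) = 0b00010110; 0b00010110 ⊕ 0b00110010 = 0b00100100.
P5: D(K, 0b10001010) = 0b00011111; 0b00011111 ⊕ 0b10000001 = 0b10011110.
P6: D(K, 0b11011110) = 0b01110011; 0b01110011 ⊕ 0b10001010 = 0b11111001.

P1 = 0b01010101, P2 = 0b01011010, P3 = 0b01111011, P4 = 0b00100100, P5 = 0b10011110, P6 = 0b11111001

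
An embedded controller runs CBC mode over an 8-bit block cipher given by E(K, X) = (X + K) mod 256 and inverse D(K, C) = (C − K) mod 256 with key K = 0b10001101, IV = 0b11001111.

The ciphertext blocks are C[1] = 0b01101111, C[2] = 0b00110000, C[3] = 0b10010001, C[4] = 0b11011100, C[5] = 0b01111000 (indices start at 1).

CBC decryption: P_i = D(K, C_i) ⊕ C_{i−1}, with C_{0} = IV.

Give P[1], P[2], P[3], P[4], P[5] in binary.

P[1] = 0b00101101, P[2] = 0b11001100, P[3] = 0b00110100, P[4] = 0b11011110, P[5] = 0b00110111

P[1]: D(K, 0b01101111) = 0b11100010; 0b11100010 ⊕ 0b11001111 = 0b00101101.
P[2]: D(K, 0b00110000) = 0b10100011; 0b10100011 ⊕ 0b01101111 = 0b11001100.
P[3]: D(K, 0b10010001) = 0b00000100; 0b00000100 ⊕ 0b00110000 = 0b00110100.
P[4]: D(K, 0b11011100) = 0b01001111; 0b01001111 ⊕ 0b10010001 = 0b11011110.
P[5]: D(K, 0b01111000) = 0b11101011; 0b11101011 ⊕ 0b11011100 = 0b00110111.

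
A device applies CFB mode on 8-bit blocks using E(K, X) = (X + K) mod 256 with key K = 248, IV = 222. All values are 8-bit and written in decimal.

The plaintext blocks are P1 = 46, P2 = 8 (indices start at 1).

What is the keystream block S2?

CFB encryption: C_i = P_i ⊕ E(K, C_{i−1}), with C_{0} = IV.
C1: E(K, 222) = 214; 46 ⊕ 214 = 248.
C2: E(K, 248) = 240; 8 ⊕ 240 = 248.
So S2 = 240.

240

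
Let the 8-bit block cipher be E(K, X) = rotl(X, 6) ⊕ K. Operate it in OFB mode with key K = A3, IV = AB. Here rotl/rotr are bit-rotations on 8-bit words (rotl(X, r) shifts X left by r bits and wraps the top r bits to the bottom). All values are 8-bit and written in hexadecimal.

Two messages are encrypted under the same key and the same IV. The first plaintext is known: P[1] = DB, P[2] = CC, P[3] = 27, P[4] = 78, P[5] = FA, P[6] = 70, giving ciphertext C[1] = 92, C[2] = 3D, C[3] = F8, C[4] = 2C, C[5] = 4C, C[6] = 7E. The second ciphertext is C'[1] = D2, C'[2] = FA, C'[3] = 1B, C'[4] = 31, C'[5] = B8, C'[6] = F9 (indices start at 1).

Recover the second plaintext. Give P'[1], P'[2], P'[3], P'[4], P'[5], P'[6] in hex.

P'[1] = 9B, P'[2] = 0B, P'[3] = C4, P'[4] = 65, P'[5] = 0E, P'[6] = F7

In OFB with a reused IV, both messages share the same keystream S_i, so C_i ⊕ C'_i = P_i ⊕ P'_i and thus P'_i = P_i ⊕ C_i ⊕ C'_i.
P'[1]: DB ⊕ 92 ⊕ D2 = 9B.
P'[2]: CC ⊕ 3D ⊕ FA = 0B.
P'[3]: 27 ⊕ F8 ⊕ 1B = C4.
P'[4]: 78 ⊕ 2C ⊕ 31 = 65.
P'[5]: FA ⊕ 4C ⊕ B8 = 0E.
P'[6]: 70 ⊕ 7E ⊕ F9 = F7.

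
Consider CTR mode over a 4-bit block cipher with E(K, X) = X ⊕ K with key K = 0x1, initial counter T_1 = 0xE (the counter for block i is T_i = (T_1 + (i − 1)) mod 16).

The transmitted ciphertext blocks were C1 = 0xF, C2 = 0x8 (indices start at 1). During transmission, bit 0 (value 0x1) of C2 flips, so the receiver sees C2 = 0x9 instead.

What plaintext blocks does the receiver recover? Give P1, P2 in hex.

P1 = 0x0, P2 = 0x7

CTR decryption: S_i = E(K, T_i) where T_i is the counter for block i; P_i = C_i ⊕ S_i.
Only C2 changed, to 0x9. In CTR, a change in C_i flips the same bit in P_i only; the keystream is unaffected. Decrypting the received ciphertext:
P1: T = 0xE, S = E(K, T) = 0xF; 0xF ⊕ 0xF = 0x0.
P2: T = 0xF, S = E(K, T) = 0xE; 0x9 ⊕ 0xE = 0x7.
Blocks that differ from the original plaintext: P2.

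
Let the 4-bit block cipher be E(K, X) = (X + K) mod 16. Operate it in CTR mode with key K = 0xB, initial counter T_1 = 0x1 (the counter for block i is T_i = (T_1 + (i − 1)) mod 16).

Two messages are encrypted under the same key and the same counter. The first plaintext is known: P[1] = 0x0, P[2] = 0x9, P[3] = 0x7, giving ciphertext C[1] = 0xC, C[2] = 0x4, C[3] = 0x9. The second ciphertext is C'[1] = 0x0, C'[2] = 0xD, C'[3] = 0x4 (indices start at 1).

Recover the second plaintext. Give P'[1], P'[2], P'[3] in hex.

P'[1] = 0xC, P'[2] = 0x0, P'[3] = 0xA

In CTR with a reused counter, both messages share the same keystream S_i, so C_i ⊕ C'_i = P_i ⊕ P'_i and thus P'_i = P_i ⊕ C_i ⊕ C'_i.
P'[1]: 0x0 ⊕ 0xC ⊕ 0x0 = 0xC.
P'[2]: 0x9 ⊕ 0x4 ⊕ 0xD = 0x0.
P'[3]: 0x7 ⊕ 0x9 ⊕ 0x4 = 0xA.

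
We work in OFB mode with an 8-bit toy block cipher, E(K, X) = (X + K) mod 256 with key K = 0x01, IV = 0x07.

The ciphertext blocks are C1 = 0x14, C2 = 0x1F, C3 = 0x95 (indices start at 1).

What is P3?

P3 = 0x9F

OFB decryption: S_i = E(K, S_{i−1}) with S_{0} = IV; P_i = C_i ⊕ S_i.
P1: S = E(K, 0x07) = 0x08; 0x14 ⊕ 0x08 = 0x1C.
P2: S = E(K, 0x08) = 0x09; 0x1F ⊕ 0x09 = 0x16.
P3: S = E(K, 0x09) = 0x0A; 0x95 ⊕ 0x0A = 0x9F.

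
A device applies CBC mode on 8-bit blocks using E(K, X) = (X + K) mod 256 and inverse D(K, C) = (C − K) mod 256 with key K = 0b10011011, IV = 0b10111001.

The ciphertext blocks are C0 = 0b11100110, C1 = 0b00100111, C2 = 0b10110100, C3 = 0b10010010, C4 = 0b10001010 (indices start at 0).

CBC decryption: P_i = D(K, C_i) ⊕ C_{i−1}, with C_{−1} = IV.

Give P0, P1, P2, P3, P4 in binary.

P0: D(K, 0b11100110) = 0b01001011; 0b01001011 ⊕ 0b10111001 = 0b11110010.
P1: D(K, 0b00100111) = 0b10001100; 0b10001100 ⊕ 0b11100110 = 0b01101010.
P2: D(K, 0b10110100) = 0b00011001; 0b00011001 ⊕ 0b00100111 = 0b00111110.
P3: D(K, 0b10010010) = 0b11110111; 0b11110111 ⊕ 0b10110100 = 0b01000011.
P4: D(K, 0b10001010) = 0b11101111; 0b11101111 ⊕ 0b10010010 = 0b01111101.

P0 = 0b11110010, P1 = 0b01101010, P2 = 0b00111110, P3 = 0b01000011, P4 = 0b01111101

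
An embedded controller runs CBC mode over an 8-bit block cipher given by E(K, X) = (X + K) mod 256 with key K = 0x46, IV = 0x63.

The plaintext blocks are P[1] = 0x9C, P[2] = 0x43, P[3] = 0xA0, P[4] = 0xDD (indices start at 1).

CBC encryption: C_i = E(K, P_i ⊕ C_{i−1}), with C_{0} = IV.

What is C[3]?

C[3] = 0x32

C[1]: P[1] ⊕ 0x63 = 0xFF; E(K, 0xFF) = 0x45.
C[2]: P[2] ⊕ 0x45 = 0x06; E(K, 0x06) = 0x4C.
C[3]: P[3] ⊕ 0x4C = 0xEC; E(K, 0xEC) = 0x32.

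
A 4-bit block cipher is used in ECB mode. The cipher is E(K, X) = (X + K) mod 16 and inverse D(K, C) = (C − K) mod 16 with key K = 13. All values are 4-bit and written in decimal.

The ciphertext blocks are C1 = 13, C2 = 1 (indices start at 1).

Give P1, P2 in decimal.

P1 = 0, P2 = 4

ECB decryption: P_i = D(K, C_i).
P1: D(K, 13) = 0.
P2: D(K, 1) = 4.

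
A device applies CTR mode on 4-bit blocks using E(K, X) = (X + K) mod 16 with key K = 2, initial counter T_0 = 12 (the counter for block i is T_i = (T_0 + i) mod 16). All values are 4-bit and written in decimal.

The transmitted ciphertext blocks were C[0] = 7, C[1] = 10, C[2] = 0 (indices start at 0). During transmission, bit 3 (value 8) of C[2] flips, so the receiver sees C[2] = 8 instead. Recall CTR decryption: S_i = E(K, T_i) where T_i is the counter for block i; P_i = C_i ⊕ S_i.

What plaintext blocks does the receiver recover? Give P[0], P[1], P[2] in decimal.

P[0] = 9, P[1] = 5, P[2] = 8

Only C[2] changed, to 8. In CTR, a change in C_i flips the same bit in P_i only; the keystream is unaffected. Decrypting the received ciphertext:
P[0]: T = 12, S = E(K, T) = 14; 7 ⊕ 14 = 9.
P[1]: T = 13, S = E(K, T) = 15; 10 ⊕ 15 = 5.
P[2]: T = 14, S = E(K, T) = 0; 8 ⊕ 0 = 8.
Blocks that differ from the original plaintext: P[2].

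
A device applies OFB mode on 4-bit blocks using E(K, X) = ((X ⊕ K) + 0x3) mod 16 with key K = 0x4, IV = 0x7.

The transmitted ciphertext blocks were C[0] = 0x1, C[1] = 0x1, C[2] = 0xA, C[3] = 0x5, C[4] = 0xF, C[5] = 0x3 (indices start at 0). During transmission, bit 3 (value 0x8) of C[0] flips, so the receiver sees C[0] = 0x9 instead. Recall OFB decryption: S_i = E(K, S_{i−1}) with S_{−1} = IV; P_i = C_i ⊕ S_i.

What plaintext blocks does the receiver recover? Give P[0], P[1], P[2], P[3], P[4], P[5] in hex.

P[0] = 0xF, P[1] = 0x4, P[2] = 0xE, P[3] = 0x6, P[4] = 0x5, P[5] = 0x2

Only C[0] changed, to 0x9. In OFB, a change in C_i flips the same bit in P_i only; the keystream is unaffected. Decrypting the received ciphertext:
P[0]: S = E(K, 0x7) = 0x6; 0x9 ⊕ 0x6 = 0xF.
P[1]: S = E(K, 0x6) = 0x5; 0x1 ⊕ 0x5 = 0x4.
P[2]: S = E(K, 0x5) = 0x4; 0xA ⊕ 0x4 = 0xE.
P[3]: S = E(K, 0x4) = 0x3; 0x5 ⊕ 0x3 = 0x6.
P[4]: S = E(K, 0x3) = 0xA; 0xF ⊕ 0xA = 0x5.
P[5]: S = E(K, 0xA) = 0x1; 0x3 ⊕ 0x1 = 0x2.
Blocks that differ from the original plaintext: P[0].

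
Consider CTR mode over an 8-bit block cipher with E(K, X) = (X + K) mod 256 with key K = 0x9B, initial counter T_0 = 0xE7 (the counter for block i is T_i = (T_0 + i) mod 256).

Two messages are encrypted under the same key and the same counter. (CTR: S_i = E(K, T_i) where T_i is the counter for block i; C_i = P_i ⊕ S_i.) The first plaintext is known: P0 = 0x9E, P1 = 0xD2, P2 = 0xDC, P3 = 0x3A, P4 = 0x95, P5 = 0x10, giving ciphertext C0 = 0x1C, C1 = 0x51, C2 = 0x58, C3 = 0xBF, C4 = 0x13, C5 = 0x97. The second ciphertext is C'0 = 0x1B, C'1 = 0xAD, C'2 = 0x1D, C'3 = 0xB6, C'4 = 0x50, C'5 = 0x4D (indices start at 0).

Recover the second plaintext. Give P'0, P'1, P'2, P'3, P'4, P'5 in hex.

P'0 = 0x99, P'1 = 0x2E, P'2 = 0x99, P'3 = 0x33, P'4 = 0xD6, P'5 = 0xCA

In CTR with a reused counter, both messages share the same keystream S_i, so C_i ⊕ C'_i = P_i ⊕ P'_i and thus P'_i = P_i ⊕ C_i ⊕ C'_i.
P'0: 0x9E ⊕ 0x1C ⊕ 0x1B = 0x99.
P'1: 0xD2 ⊕ 0x51 ⊕ 0xAD = 0x2E.
P'2: 0xDC ⊕ 0x58 ⊕ 0x1D = 0x99.
P'3: 0x3A ⊕ 0xBF ⊕ 0xB6 = 0x33.
P'4: 0x95 ⊕ 0x13 ⊕ 0x50 = 0xD6.
P'5: 0x10 ⊕ 0x97 ⊕ 0x4D = 0xCA.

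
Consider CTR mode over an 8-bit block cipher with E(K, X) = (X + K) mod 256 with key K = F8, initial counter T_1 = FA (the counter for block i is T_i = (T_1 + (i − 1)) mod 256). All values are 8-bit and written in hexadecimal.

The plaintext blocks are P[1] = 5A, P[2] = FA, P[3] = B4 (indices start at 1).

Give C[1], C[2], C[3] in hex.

C[1] = A8, C[2] = 09, C[3] = 40

CTR encryption: S_i = E(K, T_i) where T_i is the counter for block i; C_i = P_i ⊕ S_i.
C[1]: T = FA, S = E(K, T) = F2; 5A ⊕ F2 = A8.
C[2]: T = FB, S = E(K, T) = F3; FA ⊕ F3 = 09.
C[3]: T = FC, S = E(K, T) = F4; B4 ⊕ F4 = 40.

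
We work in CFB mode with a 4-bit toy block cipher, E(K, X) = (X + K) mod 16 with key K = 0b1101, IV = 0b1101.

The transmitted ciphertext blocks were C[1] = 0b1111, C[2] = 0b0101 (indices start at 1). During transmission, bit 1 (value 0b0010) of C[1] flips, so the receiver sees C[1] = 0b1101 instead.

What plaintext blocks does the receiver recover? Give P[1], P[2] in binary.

P[1] = 0b0111, P[2] = 0b1111

CFB decryption: P_i = C_i ⊕ E(K, C_{i−1}), with C_{0} = IV.
Only C[1] changed, to 0b1101. In CFB, a change in C_i flips the same bit in P_i and garbles P_{i+1}. Decrypting the received ciphertext:
P[1]: E(K, 0b1101) = 0b1010; 0b1101 ⊕ 0b1010 = 0b0111.
P[2]: E(K, 0b1101) = 0b1010; 0b0101 ⊕ 0b1010 = 0b1111.
Blocks that differ from the original plaintext: P[1], P[2].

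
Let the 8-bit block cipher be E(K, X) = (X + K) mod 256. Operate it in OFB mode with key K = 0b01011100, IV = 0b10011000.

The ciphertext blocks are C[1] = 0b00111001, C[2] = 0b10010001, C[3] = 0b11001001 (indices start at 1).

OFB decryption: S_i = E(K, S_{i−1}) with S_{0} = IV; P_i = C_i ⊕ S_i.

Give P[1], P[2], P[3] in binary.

P[1]: S = E(K, 0b10011000) = 0b11110100; 0b00111001 ⊕ 0b11110100 = 0b11001101.
P[2]: S = E(K, 0b11110100) = 0b01010000; 0b10010001 ⊕ 0b01010000 = 0b11000001.
P[3]: S = E(K, 0b01010000) = 0b10101100; 0b11001001 ⊕ 0b10101100 = 0b01100101.

P[1] = 0b11001101, P[2] = 0b11000001, P[3] = 0b01100101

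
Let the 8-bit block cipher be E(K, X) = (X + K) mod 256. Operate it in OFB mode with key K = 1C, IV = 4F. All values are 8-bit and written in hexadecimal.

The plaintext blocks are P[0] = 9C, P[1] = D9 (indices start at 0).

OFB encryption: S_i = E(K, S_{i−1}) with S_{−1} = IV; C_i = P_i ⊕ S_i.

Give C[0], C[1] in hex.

C[0]: S = E(K, 4F) = 6B; 9C ⊕ 6B = F7.
C[1]: S = E(K, 6B) = 87; D9 ⊕ 87 = 5E.

C[0] = F7, C[1] = 5E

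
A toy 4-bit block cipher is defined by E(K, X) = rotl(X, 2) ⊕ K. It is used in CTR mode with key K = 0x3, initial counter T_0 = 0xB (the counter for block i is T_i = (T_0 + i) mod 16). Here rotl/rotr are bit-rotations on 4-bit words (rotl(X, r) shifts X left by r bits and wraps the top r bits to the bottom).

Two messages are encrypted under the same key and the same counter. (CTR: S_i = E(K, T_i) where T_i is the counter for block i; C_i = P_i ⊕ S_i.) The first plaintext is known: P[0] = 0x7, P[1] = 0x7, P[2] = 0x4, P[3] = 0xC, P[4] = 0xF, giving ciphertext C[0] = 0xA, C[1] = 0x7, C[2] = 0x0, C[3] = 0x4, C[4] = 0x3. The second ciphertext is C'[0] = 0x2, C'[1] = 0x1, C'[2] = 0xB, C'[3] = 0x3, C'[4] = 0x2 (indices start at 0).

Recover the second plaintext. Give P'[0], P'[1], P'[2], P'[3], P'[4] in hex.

In CTR with a reused counter, both messages share the same keystream S_i, so C_i ⊕ C'_i = P_i ⊕ P'_i and thus P'_i = P_i ⊕ C_i ⊕ C'_i.
P'[0]: 0x7 ⊕ 0xA ⊕ 0x2 = 0xF.
P'[1]: 0x7 ⊕ 0x7 ⊕ 0x1 = 0x1.
P'[2]: 0x4 ⊕ 0x0 ⊕ 0xB = 0xF.
P'[3]: 0xC ⊕ 0x4 ⊕ 0x3 = 0xB.
P'[4]: 0xF ⊕ 0x3 ⊕ 0x2 = 0xE.

P'[0] = 0xF, P'[1] = 0x1, P'[2] = 0xF, P'[3] = 0xB, P'[4] = 0xE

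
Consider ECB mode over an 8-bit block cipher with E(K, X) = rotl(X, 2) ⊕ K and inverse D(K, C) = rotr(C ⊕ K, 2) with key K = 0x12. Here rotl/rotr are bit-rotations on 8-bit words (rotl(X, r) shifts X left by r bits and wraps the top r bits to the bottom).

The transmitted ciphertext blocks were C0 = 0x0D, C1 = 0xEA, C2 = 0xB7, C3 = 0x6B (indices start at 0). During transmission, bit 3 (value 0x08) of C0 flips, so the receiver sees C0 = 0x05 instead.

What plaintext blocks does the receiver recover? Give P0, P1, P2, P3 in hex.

P0 = 0xC5, P1 = 0x3E, P2 = 0x69, P3 = 0x5E

ECB decryption: P_i = D(K, C_i).
Only C0 changed, to 0x05. In ECB, a change in C_i affects only P_i. Decrypting the received ciphertext:
P0: D(K, 0x05) = 0xC5.
P1: D(K, 0xEA) = 0x3E.
P2: D(K, 0xB7) = 0x69.
P3: D(K, 0x6B) = 0x5E.
Blocks that differ from the original plaintext: P0.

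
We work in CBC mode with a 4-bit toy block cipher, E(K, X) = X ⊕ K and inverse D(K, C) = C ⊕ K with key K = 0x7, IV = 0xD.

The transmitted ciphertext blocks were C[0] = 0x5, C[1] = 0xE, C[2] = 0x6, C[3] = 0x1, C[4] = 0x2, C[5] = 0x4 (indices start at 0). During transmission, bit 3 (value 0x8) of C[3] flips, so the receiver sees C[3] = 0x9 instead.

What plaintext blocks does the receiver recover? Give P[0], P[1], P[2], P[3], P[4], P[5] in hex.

CBC decryption: P_i = D(K, C_i) ⊕ C_{i−1}, with C_{−1} = IV.
Only C[3] changed, to 0x9. In CBC, a change in C_i garbles P_i and flips the same bit in P_{i+1}. Decrypting the received ciphertext:
P[0]: D(K, 0x5) = 0x2; 0x2 ⊕ 0xD = 0xF.
P[1]: D(K, 0xE) = 0x9; 0x9 ⊕ 0x5 = 0xC.
P[2]: D(K, 0x6) = 0x1; 0x1 ⊕ 0xE = 0xF.
P[3]: D(K, 0x9) = 0xE; 0xE ⊕ 0x6 = 0x8.
P[4]: D(K, 0x2) = 0x5; 0x5 ⊕ 0x9 = 0xC.
P[5]: D(K, 0x4) = 0x3; 0x3 ⊕ 0x2 = 0x1.
Blocks that differ from the original plaintext: P[3], P[4].

P[0] = 0xF, P[1] = 0xC, P[2] = 0xF, P[3] = 0x8, P[4] = 0xC, P[5] = 0x1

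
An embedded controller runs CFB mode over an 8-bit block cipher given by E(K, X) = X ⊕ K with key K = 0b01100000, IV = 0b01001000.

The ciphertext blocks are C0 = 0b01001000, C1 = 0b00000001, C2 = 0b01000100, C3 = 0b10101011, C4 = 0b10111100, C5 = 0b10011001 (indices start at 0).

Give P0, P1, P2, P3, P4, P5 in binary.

CFB decryption: P_i = C_i ⊕ E(K, C_{i−1}), with C_{−1} = IV.
P0: E(K, 0b01001000) = 0b00101000; 0b01001000 ⊕ 0b00101000 = 0b01100000.
P1: E(K, 0b01001000) = 0b00101000; 0b00000001 ⊕ 0b00101000 = 0b00101001.
P2: E(K, 0b00000001) = 0b01100001; 0b01000100 ⊕ 0b01100001 = 0b00100101.
P3: E(K, 0b01000100) = 0b00100100; 0b10101011 ⊕ 0b00100100 = 0b10001111.
P4: E(K, 0b10101011) = 0b11001011; 0b10111100 ⊕ 0b11001011 = 0b01110111.
P5: E(K, 0b10111100) = 0b11011100; 0b10011001 ⊕ 0b11011100 = 0b01000101.

P0 = 0b01100000, P1 = 0b00101001, P2 = 0b00100101, P3 = 0b10001111, P4 = 0b01110111, P5 = 0b01000101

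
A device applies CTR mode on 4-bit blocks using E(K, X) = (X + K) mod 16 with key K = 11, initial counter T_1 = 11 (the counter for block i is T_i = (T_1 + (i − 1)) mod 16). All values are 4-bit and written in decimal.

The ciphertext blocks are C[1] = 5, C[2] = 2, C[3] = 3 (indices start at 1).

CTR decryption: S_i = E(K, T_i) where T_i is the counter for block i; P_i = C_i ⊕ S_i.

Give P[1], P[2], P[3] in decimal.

P[1] = 3, P[2] = 5, P[3] = 11

P[1]: T = 11, S = E(K, T) = 6; 5 ⊕ 6 = 3.
P[2]: T = 12, S = E(K, T) = 7; 2 ⊕ 7 = 5.
P[3]: T = 13, S = E(K, T) = 8; 3 ⊕ 8 = 11.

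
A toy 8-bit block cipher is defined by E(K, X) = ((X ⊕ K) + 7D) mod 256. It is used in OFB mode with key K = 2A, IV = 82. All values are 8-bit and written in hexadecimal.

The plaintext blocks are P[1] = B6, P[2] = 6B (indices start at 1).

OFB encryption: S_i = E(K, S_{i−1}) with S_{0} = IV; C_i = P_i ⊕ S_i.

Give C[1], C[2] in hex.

C[1] = 93, C[2] = E7

C[1]: S = E(K, 82) = 25; B6 ⊕ 25 = 93.
C[2]: S = E(K, 25) = 8C; 6B ⊕ 8C = E7.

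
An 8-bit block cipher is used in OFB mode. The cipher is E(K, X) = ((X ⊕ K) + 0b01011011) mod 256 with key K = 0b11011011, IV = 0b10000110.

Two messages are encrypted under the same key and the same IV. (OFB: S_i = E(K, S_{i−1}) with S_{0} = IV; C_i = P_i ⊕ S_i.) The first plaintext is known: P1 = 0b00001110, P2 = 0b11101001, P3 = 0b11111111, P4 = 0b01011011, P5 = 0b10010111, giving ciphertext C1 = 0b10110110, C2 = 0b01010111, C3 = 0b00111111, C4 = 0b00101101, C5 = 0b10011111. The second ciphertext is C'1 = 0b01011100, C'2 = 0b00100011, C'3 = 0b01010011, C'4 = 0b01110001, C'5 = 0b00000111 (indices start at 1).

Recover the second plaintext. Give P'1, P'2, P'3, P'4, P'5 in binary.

P'1 = 0b11100100, P'2 = 0b10011101, P'3 = 0b10010011, P'4 = 0b00000111, P'5 = 0b00001111

In OFB with a reused IV, both messages share the same keystream S_i, so C_i ⊕ C'_i = P_i ⊕ P'_i and thus P'_i = P_i ⊕ C_i ⊕ C'_i.
P'1: 0b00001110 ⊕ 0b10110110 ⊕ 0b01011100 = 0b11100100.
P'2: 0b11101001 ⊕ 0b01010111 ⊕ 0b00100011 = 0b10011101.
P'3: 0b11111111 ⊕ 0b00111111 ⊕ 0b01010011 = 0b10010011.
P'4: 0b01011011 ⊕ 0b00101101 ⊕ 0b01110001 = 0b00000111.
P'5: 0b10010111 ⊕ 0b10011111 ⊕ 0b00000111 = 0b00001111.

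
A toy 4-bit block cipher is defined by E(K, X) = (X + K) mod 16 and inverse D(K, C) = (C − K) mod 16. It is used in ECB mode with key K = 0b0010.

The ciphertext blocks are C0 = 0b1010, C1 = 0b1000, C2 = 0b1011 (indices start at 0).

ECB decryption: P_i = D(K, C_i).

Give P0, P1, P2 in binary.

P0: D(K, 0b1010) = 0b1000.
P1: D(K, 0b1000) = 0b0110.
P2: D(K, 0b1011) = 0b1001.

P0 = 0b1000, P1 = 0b0110, P2 = 0b1001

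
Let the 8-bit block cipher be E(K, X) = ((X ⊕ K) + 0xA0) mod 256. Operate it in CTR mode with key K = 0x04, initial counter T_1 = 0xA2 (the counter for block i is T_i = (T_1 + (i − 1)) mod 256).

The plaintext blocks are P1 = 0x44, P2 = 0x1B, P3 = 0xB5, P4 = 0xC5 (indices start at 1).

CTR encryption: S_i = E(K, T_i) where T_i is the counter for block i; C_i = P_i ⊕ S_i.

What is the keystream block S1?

C1: T = 0xA2, S = E(K, T) = 0x46; 0x44 ⊕ 0x46 = 0x02.
So S1 = 0x46.

0x46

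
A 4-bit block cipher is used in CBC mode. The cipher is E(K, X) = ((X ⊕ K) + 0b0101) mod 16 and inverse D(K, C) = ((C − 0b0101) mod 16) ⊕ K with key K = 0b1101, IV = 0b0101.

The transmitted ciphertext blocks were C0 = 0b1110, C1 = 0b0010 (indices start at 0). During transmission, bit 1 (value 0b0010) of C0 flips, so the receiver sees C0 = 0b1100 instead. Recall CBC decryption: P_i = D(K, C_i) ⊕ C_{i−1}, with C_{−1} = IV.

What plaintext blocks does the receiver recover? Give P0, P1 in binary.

P0 = 0b1111, P1 = 0b1100

Only C0 changed, to 0b1100. In CBC, a change in C_i garbles P_i and flips the same bit in P_{i+1}. Decrypting the received ciphertext:
P0: D(K, 0b1100) = 0b1010; 0b1010 ⊕ 0b0101 = 0b1111.
P1: D(K, 0b0010) = 0b0000; 0b0000 ⊕ 0b1100 = 0b1100.
Blocks that differ from the original plaintext: P0, P1.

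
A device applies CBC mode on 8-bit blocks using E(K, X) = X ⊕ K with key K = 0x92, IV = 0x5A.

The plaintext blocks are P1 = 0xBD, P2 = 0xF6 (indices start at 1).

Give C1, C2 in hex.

CBC encryption: C_i = E(K, P_i ⊕ C_{i−1}), with C_{0} = IV.
C1: P1 ⊕ 0x5A = 0xE7; E(K, 0xE7) = 0x75.
C2: P2 ⊕ 0x75 = 0x83; E(K, 0x83) = 0x11.

C1 = 0x75, C2 = 0x11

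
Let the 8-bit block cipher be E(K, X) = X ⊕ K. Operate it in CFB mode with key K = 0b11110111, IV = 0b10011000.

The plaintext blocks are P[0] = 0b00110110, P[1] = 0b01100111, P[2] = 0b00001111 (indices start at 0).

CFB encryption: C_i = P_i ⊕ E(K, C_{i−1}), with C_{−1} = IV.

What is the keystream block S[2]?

C[0]: E(K, 0b10011000) = 0b01101111; 0b00110110 ⊕ 0b01101111 = 0b01011001.
C[1]: E(K, 0b01011001) = 0b10101110; 0b01100111 ⊕ 0b10101110 = 0b11001001.
C[2]: E(K, 0b11001001) = 0b00111110; 0b00001111 ⊕ 0b00111110 = 0b00110001.
So S[2] = 0b00111110.

0b00111110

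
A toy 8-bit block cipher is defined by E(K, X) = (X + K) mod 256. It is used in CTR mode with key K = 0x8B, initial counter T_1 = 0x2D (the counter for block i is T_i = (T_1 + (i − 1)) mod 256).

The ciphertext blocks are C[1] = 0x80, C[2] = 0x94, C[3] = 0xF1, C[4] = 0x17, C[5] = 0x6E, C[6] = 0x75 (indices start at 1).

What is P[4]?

P[4] = 0xAC

CTR decryption: S_i = E(K, T_i) where T_i is the counter for block i; P_i = C_i ⊕ S_i.
P[4]: T = 0x30, S = E(K, T) = 0xBB; 0x17 ⊕ 0xBB = 0xAC.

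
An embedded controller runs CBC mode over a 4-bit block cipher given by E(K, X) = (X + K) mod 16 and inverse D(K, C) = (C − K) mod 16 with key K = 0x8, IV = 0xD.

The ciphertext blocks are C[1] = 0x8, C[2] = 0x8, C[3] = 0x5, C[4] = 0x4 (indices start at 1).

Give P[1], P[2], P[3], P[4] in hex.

P[1] = 0xD, P[2] = 0x8, P[3] = 0x5, P[4] = 0x9

CBC decryption: P_i = D(K, C_i) ⊕ C_{i−1}, with C_{0} = IV.
P[1]: D(K, 0x8) = 0x0; 0x0 ⊕ 0xD = 0xD.
P[2]: D(K, 0x8) = 0x0; 0x0 ⊕ 0x8 = 0x8.
P[3]: D(K, 0x5) = 0xD; 0xD ⊕ 0x8 = 0x5.
P[4]: D(K, 0x4) = 0xC; 0xC ⊕ 0x5 = 0x9.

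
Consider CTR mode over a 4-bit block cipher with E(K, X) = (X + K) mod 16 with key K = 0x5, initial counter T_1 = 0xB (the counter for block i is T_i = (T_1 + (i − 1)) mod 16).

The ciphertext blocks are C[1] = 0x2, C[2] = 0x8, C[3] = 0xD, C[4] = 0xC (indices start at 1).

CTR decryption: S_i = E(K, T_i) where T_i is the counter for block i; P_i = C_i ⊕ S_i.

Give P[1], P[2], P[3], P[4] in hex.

P[1] = 0x2, P[2] = 0x9, P[3] = 0xF, P[4] = 0xF

P[1]: T = 0xB, S = E(K, T) = 0x0; 0x2 ⊕ 0x0 = 0x2.
P[2]: T = 0xC, S = E(K, T) = 0x1; 0x8 ⊕ 0x1 = 0x9.
P[3]: T = 0xD, S = E(K, T) = 0x2; 0xD ⊕ 0x2 = 0xF.
P[4]: T = 0xE, S = E(K, T) = 0x3; 0xC ⊕ 0x3 = 0xF.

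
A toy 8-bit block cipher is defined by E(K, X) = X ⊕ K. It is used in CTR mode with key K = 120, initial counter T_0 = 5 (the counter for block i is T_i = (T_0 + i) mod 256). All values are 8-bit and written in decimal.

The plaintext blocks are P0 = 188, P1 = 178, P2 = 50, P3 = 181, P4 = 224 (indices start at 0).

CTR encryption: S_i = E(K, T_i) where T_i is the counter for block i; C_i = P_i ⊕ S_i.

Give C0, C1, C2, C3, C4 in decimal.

C0 = 193, C1 = 204, C2 = 77, C3 = 197, C4 = 145

C0: T = 5, S = E(K, T) = 125; 188 ⊕ 125 = 193.
C1: T = 6, S = E(K, T) = 126; 178 ⊕ 126 = 204.
C2: T = 7, S = E(K, T) = 127; 50 ⊕ 127 = 77.
C3: T = 8, S = E(K, T) = 112; 181 ⊕ 112 = 197.
C4: T = 9, S = E(K, T) = 113; 224 ⊕ 113 = 145.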